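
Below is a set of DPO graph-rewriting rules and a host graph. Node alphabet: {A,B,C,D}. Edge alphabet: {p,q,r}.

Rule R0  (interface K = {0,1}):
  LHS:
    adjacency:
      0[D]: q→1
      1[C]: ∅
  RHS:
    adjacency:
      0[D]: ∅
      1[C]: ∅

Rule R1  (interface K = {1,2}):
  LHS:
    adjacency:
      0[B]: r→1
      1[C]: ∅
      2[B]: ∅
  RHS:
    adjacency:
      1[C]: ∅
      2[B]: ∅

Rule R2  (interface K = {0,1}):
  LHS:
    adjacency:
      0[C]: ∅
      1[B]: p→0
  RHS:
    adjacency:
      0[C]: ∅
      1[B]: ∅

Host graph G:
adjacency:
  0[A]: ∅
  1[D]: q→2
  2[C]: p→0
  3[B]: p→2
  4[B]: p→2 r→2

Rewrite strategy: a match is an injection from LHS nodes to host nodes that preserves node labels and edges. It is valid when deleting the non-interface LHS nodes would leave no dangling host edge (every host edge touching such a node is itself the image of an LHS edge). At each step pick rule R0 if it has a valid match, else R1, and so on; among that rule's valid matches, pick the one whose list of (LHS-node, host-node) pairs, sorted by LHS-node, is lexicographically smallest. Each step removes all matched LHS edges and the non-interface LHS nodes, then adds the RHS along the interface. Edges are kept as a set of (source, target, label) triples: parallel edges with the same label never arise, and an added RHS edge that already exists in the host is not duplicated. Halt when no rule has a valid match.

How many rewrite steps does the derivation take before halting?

Answer: 4

Derivation:
start.  V:5 E:5  edges: 1-q->2 2-p->0 3-p->2 4-p->2 4-r->2
1. fire R0 via {0↦1, 1↦2}  →  V:5 E:4  edges: 2-p->0 3-p->2 4-p->2 4-r->2
2. fire R2 via {0↦2, 1↦3}  →  V:5 E:3  edges: 2-p->0 4-p->2 4-r->2
3. fire R2 via {0↦2, 1↦4}  →  V:5 E:2  edges: 2-p->0 4-r->2
4. fire R1 via {0↦4, 1↦2, 2↦3}  →  V:4 E:1  edges: 2-p->0
normal form: no rule applies after step 4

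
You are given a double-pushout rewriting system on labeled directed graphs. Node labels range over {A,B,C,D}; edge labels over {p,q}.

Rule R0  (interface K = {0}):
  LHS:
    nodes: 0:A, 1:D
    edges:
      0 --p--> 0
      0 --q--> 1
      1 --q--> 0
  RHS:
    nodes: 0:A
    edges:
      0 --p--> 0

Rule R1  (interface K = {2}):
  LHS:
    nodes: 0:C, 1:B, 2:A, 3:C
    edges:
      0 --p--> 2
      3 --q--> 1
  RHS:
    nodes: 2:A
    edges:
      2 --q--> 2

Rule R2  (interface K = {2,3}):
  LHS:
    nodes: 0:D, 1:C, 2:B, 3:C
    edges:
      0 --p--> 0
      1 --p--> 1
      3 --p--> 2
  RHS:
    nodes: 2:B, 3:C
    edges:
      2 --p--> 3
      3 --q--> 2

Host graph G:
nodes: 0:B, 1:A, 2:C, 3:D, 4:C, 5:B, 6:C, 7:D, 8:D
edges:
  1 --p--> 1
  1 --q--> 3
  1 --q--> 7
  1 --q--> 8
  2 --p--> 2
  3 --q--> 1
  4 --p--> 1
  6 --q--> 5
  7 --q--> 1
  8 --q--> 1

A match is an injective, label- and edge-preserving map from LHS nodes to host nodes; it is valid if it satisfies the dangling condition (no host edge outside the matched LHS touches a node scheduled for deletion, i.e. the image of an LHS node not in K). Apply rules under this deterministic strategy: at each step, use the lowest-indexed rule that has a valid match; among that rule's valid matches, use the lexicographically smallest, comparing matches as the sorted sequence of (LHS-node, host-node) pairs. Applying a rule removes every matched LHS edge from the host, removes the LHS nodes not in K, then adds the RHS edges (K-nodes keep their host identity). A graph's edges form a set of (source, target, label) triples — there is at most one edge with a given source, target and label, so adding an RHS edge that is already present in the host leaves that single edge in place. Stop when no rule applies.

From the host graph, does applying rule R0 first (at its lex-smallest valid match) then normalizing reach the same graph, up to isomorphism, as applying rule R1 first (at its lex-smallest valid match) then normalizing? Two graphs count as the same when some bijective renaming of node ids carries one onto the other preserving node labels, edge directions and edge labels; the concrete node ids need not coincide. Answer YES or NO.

branch R0-first: apply at {0↦1, 1↦3} → |E|=8, then 3 more step(s) → NF |V|=3 |E|=3 V={0:B, 1:A, 2:C} E=1-p->1 1-q->1 2-p->2
branch R1-first: apply at {0↦4, 1↦5, 2↦1, 3↦6} → |E|=9, then 3 more step(s) → NF |V|=3 |E|=3 V={0:B, 1:A, 2:C} E=1-p->1 1-q->1 2-p->2
graphs isomorphic (equal up to label-preserving node renaming)

Answer: YES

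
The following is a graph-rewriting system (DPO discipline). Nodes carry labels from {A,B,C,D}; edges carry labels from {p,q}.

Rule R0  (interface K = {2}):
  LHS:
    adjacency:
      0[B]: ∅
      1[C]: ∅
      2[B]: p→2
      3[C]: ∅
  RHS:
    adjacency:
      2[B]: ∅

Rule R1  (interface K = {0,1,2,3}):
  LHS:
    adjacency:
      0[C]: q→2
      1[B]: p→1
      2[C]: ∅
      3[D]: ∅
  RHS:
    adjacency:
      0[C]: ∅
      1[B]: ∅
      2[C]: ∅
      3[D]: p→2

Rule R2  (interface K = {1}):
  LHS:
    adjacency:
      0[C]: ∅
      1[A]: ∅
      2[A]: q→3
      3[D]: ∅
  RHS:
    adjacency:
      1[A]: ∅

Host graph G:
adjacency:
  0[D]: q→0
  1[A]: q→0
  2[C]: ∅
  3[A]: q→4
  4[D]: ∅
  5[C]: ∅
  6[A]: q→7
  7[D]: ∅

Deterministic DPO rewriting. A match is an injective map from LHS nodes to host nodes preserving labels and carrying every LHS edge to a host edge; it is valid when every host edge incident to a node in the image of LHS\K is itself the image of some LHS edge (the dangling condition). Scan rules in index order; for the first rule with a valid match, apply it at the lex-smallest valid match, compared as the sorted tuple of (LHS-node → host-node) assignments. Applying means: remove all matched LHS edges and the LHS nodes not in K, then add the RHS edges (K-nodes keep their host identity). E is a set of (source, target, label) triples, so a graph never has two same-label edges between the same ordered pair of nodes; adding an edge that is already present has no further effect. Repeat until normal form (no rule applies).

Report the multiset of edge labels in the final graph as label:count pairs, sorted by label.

Answer: q:2

Steps:
[0] host  ⇒  8 nodes, 4 edges  {0-q->0 1-q->0 3-q->4 6-q->7}
[1] R2 @ {0↦2, 1↦1, 2↦3, 3↦4}  ⇒  5 nodes, 3 edges  {0-q->0 1-q->0 6-q->7}
[2] R2 @ {0↦5, 1↦1, 2↦6, 3↦7}  ⇒  2 nodes, 2 edges  {0-q->0 1-q->0}
halt: no rule applies after step 2
NF edges: [(0, 0, 'q'), (1, 0, 'q')]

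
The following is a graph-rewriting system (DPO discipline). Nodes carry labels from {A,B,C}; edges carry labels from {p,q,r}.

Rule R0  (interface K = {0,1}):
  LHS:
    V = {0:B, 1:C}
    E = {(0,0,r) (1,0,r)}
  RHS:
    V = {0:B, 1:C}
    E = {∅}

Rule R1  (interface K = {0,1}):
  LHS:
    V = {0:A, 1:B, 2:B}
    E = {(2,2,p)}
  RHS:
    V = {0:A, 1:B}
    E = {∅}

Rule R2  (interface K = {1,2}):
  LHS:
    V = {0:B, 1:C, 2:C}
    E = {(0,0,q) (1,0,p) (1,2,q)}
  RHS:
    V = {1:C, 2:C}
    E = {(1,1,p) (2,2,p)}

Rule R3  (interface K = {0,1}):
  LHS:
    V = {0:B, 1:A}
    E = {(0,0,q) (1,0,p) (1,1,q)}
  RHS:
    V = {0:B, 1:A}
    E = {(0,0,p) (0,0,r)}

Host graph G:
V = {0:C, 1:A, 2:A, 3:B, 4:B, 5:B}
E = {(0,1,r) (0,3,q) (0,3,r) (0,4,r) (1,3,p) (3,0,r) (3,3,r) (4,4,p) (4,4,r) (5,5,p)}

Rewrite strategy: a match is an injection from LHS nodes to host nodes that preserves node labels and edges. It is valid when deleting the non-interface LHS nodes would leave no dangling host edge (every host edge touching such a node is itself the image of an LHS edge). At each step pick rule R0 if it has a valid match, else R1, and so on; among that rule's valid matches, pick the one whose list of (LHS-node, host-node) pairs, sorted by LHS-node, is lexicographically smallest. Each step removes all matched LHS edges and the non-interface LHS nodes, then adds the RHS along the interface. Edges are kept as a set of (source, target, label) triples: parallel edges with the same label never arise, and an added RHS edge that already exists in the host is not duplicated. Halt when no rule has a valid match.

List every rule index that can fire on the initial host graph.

Answer: [R0,R1]

Rewrite trace:
R0: 2 valid matches — {0↦3, 1↦0}, {0↦4, 1↦0}
R1: 4 valid matches — {0↦1, 1↦3, 2↦5}, {0↦1, 1↦4, 2↦5}, {0↦2, 1↦3, 2↦5} (+1 more)
R2: no valid match — LHS pattern not found
R3: no valid match — LHS pattern not found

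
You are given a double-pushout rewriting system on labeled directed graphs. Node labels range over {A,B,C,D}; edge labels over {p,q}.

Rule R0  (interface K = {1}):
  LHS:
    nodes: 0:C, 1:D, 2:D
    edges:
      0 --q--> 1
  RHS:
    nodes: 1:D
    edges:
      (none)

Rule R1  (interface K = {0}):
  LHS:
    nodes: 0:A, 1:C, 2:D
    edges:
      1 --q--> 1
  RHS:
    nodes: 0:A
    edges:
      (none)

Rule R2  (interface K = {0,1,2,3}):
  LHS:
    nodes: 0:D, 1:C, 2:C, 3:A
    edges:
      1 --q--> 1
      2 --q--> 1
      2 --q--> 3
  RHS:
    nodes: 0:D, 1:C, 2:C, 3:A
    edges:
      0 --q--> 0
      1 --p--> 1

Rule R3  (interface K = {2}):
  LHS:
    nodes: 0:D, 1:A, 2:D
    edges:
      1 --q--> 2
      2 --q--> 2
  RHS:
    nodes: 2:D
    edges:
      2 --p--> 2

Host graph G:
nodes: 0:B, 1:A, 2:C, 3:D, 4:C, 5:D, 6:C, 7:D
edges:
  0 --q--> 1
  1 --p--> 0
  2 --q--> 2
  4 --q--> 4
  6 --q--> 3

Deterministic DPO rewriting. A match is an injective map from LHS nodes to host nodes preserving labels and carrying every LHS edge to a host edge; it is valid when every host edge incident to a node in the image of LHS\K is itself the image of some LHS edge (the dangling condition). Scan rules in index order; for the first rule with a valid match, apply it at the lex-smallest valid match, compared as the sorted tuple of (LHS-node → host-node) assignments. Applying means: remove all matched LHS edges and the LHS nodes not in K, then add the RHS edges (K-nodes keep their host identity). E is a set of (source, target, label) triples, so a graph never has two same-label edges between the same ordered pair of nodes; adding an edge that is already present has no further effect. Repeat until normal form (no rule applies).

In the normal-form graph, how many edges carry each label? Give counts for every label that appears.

initial: |V|=8 |E|=5  E = 0-q->1 1-p->0 2-q->2 4-q->4 6-q->3
step 1: apply R0 at {0↦6, 1↦3, 2↦5}  → |V|=6 |E|=4  E = 0-q->1 1-p->0 2-q->2 4-q->4
step 2: apply R1 at {0↦1, 1↦2, 2↦3}  → |V|=4 |E|=3  E = 0-q->1 1-p->0 4-q->4
step 3: apply R1 at {0↦1, 1↦4, 2↦7}  → |V|=2 |E|=2  E = 0-q->1 1-p->0
final graph: no rule applies after step 3
NF edges: [(0, 1, 'q'), (1, 0, 'p')]

Answer: p:1 q:1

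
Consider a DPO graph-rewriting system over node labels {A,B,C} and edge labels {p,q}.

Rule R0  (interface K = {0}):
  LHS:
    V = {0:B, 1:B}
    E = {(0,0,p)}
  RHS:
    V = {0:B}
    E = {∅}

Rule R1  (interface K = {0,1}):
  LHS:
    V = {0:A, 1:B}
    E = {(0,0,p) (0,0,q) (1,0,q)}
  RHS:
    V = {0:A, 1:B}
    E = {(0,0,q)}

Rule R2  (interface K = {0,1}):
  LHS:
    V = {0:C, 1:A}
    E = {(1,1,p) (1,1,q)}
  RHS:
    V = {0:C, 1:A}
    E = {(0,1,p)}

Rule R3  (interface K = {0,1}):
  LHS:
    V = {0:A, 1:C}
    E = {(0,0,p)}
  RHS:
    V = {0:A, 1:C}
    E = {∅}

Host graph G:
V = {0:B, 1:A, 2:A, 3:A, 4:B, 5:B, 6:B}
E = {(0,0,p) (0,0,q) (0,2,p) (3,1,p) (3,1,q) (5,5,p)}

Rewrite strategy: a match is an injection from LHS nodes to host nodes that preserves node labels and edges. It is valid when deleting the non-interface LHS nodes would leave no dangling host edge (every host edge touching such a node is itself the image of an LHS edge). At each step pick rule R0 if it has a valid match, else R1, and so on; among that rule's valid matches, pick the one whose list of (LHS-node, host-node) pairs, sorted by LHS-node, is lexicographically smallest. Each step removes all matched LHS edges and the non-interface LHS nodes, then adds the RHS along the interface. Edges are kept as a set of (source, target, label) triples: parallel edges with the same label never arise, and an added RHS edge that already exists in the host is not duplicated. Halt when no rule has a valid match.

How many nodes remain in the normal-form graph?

initial: |V|=7 |E|=6  E = 0-p->0 0-q->0 0-p->2 3-p->1 3-q->1 5-p->5
step 1: apply R0 at {0↦0, 1↦4}  → |V|=6 |E|=5  E = 0-q->0 0-p->2 3-p->1 3-q->1 5-p->5
step 2: apply R0 at {0↦5, 1↦6}  → |V|=5 |E|=4  E = 0-q->0 0-p->2 3-p->1 3-q->1
normal form: no rule applies after step 2
NF nodes: {0:B, 1:A, 2:A, 3:A, 5:B}

Answer: 5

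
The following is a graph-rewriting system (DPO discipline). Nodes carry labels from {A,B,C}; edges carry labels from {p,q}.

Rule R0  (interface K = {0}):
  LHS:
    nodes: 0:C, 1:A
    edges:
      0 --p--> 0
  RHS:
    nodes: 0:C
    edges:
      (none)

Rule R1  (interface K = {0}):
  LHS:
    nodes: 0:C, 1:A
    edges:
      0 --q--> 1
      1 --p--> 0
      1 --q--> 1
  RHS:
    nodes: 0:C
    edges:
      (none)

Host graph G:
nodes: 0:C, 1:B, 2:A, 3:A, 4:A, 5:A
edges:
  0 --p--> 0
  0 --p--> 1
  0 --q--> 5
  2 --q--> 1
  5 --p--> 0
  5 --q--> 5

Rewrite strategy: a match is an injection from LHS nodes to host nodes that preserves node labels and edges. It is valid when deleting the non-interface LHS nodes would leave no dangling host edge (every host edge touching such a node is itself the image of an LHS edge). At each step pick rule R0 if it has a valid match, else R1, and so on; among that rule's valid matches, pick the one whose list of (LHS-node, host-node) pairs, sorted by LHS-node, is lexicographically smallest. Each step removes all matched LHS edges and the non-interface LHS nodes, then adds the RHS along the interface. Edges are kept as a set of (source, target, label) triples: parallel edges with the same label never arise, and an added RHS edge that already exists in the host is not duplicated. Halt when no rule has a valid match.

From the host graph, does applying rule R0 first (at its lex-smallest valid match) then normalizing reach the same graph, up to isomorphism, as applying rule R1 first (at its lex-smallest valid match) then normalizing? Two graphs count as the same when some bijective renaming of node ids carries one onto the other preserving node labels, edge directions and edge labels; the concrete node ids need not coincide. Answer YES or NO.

Answer: YES

Derivation:
branch R0-first: apply at {0↦0, 1↦3} → |E|=5, then 1 more step(s) → NF |V|=4 |E|=2 V={0:C, 1:B, 2:A, 4:A} E=0-p->1 2-q->1
branch R1-first: apply at {0↦0, 1↦5} → |E|=3, then 1 more step(s) → NF |V|=4 |E|=2 V={0:C, 1:B, 2:A, 4:A} E=0-p->1 2-q->1
graphs isomorphic (equal up to label-preserving node renaming)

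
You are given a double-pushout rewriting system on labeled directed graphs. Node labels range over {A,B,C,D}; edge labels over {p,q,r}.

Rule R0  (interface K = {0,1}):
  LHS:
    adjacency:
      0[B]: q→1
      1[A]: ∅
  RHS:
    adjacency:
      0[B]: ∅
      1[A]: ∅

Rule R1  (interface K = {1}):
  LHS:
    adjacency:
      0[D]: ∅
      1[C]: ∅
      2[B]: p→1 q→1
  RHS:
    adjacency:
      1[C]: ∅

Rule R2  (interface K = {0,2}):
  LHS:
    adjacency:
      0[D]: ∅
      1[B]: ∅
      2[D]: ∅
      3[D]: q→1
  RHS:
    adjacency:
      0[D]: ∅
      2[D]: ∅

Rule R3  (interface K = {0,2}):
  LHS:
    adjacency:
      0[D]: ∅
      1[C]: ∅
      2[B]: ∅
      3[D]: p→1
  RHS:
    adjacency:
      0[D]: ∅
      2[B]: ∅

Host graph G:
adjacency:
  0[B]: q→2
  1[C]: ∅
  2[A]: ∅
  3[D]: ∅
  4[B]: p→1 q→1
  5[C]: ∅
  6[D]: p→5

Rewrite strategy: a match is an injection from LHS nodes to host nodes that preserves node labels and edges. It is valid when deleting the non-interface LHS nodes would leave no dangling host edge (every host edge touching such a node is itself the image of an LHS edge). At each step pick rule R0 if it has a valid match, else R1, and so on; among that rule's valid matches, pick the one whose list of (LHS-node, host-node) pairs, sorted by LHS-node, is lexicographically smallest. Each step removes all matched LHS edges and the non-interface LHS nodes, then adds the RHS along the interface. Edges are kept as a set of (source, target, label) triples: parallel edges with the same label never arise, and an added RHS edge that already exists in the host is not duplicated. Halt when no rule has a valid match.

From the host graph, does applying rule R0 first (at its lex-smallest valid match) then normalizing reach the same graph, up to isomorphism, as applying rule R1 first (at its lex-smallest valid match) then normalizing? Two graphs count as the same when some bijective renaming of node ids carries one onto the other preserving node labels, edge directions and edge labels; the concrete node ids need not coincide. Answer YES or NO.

Answer: YES

Rewrite trace:
branch R0-first: apply at {0↦0, 1↦2} → |E|=3, then 1 more step(s) → NF |V|=5 |E|=1 V={0:B, 1:C, 2:A, 5:C, 6:D} E=6-p->5
branch R1-first: apply at {0↦3, 1↦1, 2↦4} → |E|=2, then 1 more step(s) → NF |V|=5 |E|=1 V={0:B, 1:C, 2:A, 5:C, 6:D} E=6-p->5
graphs isomorphic (equal up to label-preserving node renaming)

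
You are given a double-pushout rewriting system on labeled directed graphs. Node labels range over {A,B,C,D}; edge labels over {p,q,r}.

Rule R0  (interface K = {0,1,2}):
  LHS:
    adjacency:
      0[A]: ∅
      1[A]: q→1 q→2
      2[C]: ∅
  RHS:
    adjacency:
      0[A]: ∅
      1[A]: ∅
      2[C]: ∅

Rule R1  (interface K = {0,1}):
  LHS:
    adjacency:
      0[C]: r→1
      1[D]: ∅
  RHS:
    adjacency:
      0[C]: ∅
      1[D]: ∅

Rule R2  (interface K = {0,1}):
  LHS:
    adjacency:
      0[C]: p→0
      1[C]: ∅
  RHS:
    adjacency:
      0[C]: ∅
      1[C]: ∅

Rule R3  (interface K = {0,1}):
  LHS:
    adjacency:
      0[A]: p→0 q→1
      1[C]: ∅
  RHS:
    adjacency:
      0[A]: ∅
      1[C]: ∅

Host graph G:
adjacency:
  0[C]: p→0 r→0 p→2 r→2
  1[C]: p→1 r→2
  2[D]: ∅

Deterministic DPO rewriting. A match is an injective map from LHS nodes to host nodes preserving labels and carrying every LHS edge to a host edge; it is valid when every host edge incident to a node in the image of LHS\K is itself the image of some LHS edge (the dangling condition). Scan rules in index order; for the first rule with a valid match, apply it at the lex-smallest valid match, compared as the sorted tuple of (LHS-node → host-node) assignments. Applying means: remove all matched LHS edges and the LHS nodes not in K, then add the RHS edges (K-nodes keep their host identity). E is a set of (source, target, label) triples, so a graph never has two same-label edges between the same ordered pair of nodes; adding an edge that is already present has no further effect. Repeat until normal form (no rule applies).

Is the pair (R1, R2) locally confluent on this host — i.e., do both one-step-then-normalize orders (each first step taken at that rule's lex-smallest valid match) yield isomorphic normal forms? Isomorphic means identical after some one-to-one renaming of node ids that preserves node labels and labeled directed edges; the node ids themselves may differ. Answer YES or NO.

branch R1-first: apply at {0↦0, 1↦2} → |E|=5, then 3 more step(s) → NF |V|=3 |E|=2 V={0:C, 1:C, 2:D} E=0-r->0 0-p->2
branch R2-first: apply at {0↦0, 1↦1} → |E|=5, then 3 more step(s) → NF |V|=3 |E|=2 V={0:C, 1:C, 2:D} E=0-r->0 0-p->2
graphs isomorphic (equal up to label-preserving node renaming)

Answer: YES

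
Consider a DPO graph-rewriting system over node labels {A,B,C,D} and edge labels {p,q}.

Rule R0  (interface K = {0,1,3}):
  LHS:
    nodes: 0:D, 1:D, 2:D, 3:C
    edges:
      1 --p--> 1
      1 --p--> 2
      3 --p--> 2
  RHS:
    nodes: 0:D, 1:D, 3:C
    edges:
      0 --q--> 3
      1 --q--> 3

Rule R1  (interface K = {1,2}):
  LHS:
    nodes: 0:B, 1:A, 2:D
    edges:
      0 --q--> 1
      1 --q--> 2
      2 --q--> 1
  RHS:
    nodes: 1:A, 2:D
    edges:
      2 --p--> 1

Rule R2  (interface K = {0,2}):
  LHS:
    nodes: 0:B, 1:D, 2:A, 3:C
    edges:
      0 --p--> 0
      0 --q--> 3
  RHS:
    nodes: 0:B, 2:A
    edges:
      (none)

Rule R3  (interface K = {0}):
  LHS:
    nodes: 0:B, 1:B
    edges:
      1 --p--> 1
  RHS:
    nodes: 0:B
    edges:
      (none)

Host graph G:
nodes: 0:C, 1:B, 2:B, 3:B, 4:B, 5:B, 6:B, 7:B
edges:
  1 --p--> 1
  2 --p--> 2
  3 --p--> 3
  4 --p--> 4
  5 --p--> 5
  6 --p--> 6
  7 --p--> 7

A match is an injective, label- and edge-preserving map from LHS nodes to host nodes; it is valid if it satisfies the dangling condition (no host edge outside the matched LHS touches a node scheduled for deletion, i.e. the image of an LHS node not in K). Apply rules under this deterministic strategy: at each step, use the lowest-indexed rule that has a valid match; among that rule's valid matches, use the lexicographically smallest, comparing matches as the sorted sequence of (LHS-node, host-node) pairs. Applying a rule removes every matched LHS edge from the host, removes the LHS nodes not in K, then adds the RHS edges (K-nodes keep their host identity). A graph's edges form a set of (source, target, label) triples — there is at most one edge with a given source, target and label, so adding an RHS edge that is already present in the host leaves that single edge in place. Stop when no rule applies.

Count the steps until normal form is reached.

[0] host  ⇒  8 nodes, 7 edges  {1-p->1 2-p->2 3-p->3 4-p->4 5-p->5 6-p->6 7-p->7}
[1] R3 @ {0↦1, 1↦2}  ⇒  7 nodes, 6 edges  {1-p->1 3-p->3 4-p->4 5-p->5 6-p->6 7-p->7}
[2] R3 @ {0↦1, 1↦3}  ⇒  6 nodes, 5 edges  {1-p->1 4-p->4 5-p->5 6-p->6 7-p->7}
[3] R3 @ {0↦1, 1↦4}  ⇒  5 nodes, 4 edges  {1-p->1 5-p->5 6-p->6 7-p->7}
[4] R3 @ {0↦1, 1↦5}  ⇒  4 nodes, 3 edges  {1-p->1 6-p->6 7-p->7}
[5] R3 @ {0↦1, 1↦6}  ⇒  3 nodes, 2 edges  {1-p->1 7-p->7}
[6] R3 @ {0↦1, 1↦7}  ⇒  2 nodes, 1 edges  {1-p->1}
halt: no rule applies after step 6

Answer: 6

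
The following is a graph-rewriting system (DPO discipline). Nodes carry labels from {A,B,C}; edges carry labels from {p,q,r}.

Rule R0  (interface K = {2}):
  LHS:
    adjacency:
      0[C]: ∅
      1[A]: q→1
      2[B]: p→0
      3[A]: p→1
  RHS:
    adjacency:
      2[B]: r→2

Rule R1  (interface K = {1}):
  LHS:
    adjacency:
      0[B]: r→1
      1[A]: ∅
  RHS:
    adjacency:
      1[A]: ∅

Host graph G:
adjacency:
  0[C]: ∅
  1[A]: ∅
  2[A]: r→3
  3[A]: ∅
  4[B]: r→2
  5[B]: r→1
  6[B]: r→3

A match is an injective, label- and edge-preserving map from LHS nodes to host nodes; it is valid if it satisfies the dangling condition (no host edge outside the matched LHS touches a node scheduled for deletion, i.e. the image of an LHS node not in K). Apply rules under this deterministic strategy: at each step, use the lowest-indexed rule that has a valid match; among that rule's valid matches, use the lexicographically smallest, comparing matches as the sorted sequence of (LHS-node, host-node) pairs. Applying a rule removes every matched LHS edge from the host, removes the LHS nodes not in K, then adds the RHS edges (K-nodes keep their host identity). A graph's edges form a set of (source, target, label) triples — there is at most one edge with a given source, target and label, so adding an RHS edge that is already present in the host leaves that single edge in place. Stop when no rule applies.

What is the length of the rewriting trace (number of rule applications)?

initial: |V|=7 |E|=4  E = 2-r->3 4-r->2 5-r->1 6-r->3
step 1: apply R1 at {0↦4, 1↦2}  → |V|=6 |E|=3  E = 2-r->3 5-r->1 6-r->3
step 2: apply R1 at {0↦5, 1↦1}  → |V|=5 |E|=2  E = 2-r->3 6-r->3
step 3: apply R1 at {0↦6, 1↦3}  → |V|=4 |E|=1  E = 2-r->3
normal form: no rule applies after step 3

Answer: 3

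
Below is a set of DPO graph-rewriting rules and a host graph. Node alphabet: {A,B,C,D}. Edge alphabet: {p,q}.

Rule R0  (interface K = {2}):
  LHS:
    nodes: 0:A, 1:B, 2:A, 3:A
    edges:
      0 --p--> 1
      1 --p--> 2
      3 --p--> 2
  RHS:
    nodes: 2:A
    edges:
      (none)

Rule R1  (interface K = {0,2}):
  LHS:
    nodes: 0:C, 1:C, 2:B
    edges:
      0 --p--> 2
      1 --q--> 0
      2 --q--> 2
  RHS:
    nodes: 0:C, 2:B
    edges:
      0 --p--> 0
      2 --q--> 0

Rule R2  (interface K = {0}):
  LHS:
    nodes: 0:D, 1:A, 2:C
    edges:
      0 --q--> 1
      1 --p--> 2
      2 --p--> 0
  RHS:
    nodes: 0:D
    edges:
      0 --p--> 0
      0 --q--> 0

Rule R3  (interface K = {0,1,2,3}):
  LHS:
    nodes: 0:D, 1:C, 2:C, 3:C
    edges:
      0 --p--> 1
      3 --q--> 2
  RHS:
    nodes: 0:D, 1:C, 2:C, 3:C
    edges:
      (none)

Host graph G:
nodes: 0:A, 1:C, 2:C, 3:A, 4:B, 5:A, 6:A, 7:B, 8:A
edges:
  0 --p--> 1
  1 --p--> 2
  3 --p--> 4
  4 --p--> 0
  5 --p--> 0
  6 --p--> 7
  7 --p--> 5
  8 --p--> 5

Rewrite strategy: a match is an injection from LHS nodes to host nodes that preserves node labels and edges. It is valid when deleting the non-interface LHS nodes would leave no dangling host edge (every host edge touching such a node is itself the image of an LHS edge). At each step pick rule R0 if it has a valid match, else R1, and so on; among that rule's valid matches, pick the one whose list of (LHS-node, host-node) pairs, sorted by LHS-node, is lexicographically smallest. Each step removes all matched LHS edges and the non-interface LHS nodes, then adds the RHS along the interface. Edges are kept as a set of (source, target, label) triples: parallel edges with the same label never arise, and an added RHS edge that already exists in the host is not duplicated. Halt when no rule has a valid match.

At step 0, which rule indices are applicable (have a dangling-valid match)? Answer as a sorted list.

Answer: [R0]

Steps:
R0: 1 valid match — {0↦6, 1↦7, 2↦5, 3↦8}
R1: no valid match — LHS pattern not found
R2: no valid match — LHS pattern not found
R3: no valid match — LHS pattern not found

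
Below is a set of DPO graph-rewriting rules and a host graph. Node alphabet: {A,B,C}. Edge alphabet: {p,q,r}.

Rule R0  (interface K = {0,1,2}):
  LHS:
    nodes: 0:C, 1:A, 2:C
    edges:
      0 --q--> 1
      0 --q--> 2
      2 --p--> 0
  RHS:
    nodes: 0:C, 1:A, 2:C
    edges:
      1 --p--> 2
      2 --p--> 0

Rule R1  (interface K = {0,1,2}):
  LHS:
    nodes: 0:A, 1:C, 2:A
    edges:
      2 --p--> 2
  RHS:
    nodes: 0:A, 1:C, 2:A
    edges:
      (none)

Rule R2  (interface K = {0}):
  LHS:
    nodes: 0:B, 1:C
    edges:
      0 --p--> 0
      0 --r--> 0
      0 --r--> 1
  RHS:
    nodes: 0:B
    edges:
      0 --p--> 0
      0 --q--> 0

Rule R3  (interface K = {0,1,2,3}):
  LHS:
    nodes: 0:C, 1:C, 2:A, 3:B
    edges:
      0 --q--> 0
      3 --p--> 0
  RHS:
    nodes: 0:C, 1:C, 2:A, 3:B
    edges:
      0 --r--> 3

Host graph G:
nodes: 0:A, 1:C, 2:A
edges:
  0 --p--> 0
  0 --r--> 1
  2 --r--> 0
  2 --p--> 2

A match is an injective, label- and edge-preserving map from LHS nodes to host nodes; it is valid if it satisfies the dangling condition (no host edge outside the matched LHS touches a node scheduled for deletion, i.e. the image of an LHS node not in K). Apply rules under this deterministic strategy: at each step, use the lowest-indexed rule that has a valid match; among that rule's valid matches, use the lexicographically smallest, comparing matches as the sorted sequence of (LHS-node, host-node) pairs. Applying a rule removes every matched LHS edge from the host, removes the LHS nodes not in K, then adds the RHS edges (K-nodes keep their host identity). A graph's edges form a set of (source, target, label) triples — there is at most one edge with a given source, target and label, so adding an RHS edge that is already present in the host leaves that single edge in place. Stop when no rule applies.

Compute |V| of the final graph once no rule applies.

Answer: 3

Steps:
initial: |V|=3 |E|=4  E = 0-p->0 0-r->1 2-r->0 2-p->2
step 1: apply R1 at {0↦0, 1↦1, 2↦2}  → |V|=3 |E|=3  E = 0-p->0 0-r->1 2-r->0
step 2: apply R1 at {0↦2, 1↦1, 2↦0}  → |V|=3 |E|=2  E = 0-r->1 2-r->0
final graph: no rule applies after step 2
NF nodes: {0:A, 1:C, 2:A}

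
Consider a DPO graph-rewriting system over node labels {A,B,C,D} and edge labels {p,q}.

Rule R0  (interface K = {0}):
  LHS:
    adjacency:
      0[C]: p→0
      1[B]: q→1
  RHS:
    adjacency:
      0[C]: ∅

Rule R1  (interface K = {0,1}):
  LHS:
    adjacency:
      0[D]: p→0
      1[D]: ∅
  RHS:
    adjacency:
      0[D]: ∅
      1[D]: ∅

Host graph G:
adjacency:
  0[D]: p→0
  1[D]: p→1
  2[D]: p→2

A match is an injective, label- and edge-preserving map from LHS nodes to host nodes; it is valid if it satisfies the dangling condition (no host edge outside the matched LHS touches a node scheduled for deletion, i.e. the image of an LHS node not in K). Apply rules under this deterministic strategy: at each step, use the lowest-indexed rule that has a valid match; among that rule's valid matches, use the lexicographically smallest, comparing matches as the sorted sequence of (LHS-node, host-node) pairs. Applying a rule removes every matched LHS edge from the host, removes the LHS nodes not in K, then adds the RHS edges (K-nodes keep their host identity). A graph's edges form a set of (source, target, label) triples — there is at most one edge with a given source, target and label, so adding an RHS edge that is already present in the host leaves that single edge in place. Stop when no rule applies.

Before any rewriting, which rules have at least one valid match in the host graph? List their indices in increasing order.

Answer: [R1]

Steps:
R0: no valid match — LHS pattern not found
R1: 6 valid matches — {0↦0, 1↦1}, {0↦0, 1↦2}, {0↦1, 1↦0} (+3 more)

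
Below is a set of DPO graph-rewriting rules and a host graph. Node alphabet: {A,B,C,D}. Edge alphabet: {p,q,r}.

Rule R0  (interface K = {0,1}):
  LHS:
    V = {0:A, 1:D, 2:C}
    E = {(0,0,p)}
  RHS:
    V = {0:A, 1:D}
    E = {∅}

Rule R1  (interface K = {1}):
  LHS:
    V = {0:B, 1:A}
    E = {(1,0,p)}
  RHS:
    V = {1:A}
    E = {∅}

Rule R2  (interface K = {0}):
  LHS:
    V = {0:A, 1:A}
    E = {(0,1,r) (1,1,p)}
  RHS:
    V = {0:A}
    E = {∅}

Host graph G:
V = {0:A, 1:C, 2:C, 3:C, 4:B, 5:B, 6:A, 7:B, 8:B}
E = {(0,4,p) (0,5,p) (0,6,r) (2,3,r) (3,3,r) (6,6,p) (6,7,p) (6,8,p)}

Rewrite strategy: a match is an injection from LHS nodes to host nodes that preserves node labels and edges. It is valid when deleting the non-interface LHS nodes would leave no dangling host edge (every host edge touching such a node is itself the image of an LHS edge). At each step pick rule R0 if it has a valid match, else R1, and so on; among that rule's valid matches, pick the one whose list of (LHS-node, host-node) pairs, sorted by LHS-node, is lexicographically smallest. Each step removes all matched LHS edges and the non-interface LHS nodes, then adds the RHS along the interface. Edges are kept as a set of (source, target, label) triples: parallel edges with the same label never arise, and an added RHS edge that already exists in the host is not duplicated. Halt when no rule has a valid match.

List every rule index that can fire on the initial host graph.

Answer: [R1]

Derivation:
R0: no valid match — LHS pattern not found
R1: 4 valid matches — {0↦4, 1↦0}, {0↦5, 1↦0}, {0↦7, 1↦6} (+1 more)
R2: no valid match — 1 raw match, all fail dangling condition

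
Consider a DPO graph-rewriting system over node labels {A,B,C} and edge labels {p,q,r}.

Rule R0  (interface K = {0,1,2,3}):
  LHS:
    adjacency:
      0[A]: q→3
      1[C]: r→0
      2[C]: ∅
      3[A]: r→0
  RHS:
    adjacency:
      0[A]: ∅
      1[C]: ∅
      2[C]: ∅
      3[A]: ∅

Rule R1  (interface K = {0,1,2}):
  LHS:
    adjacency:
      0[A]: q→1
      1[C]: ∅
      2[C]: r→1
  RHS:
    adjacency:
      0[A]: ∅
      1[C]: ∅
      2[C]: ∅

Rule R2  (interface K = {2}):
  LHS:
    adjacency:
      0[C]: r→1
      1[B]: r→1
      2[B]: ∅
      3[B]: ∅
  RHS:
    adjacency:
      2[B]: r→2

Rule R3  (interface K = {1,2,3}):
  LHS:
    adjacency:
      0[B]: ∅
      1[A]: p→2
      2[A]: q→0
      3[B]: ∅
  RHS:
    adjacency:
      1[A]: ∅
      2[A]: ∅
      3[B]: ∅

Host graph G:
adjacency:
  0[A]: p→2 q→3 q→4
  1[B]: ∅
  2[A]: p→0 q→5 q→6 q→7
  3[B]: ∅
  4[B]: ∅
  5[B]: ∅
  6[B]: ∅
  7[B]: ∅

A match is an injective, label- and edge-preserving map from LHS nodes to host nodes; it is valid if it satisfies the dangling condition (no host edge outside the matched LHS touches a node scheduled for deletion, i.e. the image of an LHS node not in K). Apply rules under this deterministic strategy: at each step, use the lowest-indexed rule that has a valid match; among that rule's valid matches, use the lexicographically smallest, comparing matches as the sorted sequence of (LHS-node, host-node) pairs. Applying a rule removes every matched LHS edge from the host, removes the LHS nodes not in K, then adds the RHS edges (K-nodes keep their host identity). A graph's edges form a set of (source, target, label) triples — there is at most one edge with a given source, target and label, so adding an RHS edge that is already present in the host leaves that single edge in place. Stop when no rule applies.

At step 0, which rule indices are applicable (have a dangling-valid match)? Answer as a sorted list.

Answer: [R3]

Derivation:
R0: no valid match — LHS pattern not found
R1: no valid match — LHS pattern not found
R2: no valid match — LHS pattern not found
R3: 25 valid matches — {0↦3, 1↦2, 2↦0, 3↦1}, {0↦3, 1↦2, 2↦0, 3↦4}, {0↦3, 1↦2, 2↦0, 3↦5} (+22 more)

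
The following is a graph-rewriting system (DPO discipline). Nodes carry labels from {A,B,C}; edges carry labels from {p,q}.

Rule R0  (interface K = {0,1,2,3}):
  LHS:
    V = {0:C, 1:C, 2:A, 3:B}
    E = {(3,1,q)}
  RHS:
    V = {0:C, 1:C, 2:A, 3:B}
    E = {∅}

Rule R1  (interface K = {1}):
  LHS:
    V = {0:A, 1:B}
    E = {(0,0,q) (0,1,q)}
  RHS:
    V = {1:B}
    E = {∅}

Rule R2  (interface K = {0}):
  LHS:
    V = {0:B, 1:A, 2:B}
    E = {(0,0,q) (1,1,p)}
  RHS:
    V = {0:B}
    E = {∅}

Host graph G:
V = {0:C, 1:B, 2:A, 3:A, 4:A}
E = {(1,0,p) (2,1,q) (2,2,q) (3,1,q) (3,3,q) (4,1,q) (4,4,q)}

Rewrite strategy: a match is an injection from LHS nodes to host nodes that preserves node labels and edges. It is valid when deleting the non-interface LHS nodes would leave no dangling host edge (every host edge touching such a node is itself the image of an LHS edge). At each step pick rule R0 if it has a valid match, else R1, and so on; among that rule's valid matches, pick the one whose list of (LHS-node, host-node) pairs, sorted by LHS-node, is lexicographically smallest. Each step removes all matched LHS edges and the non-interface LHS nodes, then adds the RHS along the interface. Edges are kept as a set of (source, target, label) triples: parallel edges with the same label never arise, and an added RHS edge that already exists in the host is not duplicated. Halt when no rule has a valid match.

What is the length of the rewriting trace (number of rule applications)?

initial: |V|=5 |E|=7  E = 1-p->0 2-q->1 2-q->2 3-q->1 3-q->3 4-q->1 4-q->4
step 1: apply R1 at {0↦2, 1↦1}  → |V|=4 |E|=5  E = 1-p->0 3-q->1 3-q->3 4-q->1 4-q->4
step 2: apply R1 at {0↦3, 1↦1}  → |V|=3 |E|=3  E = 1-p->0 4-q->1 4-q->4
step 3: apply R1 at {0↦4, 1↦1}  → |V|=2 |E|=1  E = 1-p->0
normal form: no rule applies after step 3

Answer: 3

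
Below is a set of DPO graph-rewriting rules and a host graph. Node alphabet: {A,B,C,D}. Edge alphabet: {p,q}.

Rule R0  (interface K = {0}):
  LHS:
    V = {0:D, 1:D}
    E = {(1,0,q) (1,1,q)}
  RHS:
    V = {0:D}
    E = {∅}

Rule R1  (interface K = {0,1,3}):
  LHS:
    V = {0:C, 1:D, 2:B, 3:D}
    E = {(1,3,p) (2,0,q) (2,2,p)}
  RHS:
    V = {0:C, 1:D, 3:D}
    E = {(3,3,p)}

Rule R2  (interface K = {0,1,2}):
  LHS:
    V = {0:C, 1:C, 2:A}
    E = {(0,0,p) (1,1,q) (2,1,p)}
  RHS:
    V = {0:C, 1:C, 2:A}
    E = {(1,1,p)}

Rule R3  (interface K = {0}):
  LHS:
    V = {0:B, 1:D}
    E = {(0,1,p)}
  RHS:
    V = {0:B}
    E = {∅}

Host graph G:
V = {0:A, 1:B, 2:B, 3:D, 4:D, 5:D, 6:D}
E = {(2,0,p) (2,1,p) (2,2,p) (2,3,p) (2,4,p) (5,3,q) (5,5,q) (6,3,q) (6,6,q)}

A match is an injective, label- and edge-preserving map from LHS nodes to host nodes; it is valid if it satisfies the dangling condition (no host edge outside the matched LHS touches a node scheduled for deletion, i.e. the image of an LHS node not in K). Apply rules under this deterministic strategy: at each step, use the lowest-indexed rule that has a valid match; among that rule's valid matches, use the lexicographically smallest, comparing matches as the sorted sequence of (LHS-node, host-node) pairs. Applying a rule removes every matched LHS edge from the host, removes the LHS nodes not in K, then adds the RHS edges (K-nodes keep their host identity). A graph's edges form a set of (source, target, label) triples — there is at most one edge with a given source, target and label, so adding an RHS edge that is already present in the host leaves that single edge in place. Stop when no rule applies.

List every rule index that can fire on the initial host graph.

R0: 2 valid matches — {0↦3, 1↦5}, {0↦3, 1↦6}
R1: no valid match — LHS pattern not found
R2: no valid match — LHS pattern not found
R3: 1 valid match — {0↦2, 1↦4}

Answer: [R0,R3]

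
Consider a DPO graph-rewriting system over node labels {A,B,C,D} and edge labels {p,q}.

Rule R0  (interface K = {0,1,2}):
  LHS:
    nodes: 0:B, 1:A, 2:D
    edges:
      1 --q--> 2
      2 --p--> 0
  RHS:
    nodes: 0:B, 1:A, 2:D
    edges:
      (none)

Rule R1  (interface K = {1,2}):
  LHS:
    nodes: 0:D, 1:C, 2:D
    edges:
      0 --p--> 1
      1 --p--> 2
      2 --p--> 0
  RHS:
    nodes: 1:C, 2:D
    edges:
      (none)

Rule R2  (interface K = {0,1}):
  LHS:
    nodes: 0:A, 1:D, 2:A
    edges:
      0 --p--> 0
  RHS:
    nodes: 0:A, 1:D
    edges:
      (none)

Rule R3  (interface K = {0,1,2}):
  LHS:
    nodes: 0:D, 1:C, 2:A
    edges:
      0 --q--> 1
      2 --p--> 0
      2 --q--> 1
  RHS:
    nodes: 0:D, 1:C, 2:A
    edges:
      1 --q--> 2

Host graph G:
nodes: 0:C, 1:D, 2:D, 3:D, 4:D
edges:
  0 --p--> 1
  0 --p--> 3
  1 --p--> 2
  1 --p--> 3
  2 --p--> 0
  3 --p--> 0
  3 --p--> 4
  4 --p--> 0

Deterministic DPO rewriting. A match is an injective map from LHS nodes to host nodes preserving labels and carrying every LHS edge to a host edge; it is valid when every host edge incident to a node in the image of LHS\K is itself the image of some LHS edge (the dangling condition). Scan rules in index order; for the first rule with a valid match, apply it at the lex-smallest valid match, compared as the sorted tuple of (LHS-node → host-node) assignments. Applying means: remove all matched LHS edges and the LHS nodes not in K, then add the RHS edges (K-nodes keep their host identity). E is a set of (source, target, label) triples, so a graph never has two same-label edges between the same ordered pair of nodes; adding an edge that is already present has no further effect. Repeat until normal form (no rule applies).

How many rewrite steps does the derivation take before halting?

[0] host  ⇒  5 nodes, 8 edges  {0-p->1 0-p->3 1-p->2 1-p->3 2-p->0 3-p->0 3-p->4 4-p->0}
[1] R1 @ {0↦2, 1↦0, 2↦1}  ⇒  4 nodes, 5 edges  {0-p->3 1-p->3 3-p->0 3-p->4 4-p->0}
[2] R1 @ {0↦4, 1↦0, 2↦3}  ⇒  3 nodes, 2 edges  {1-p->3 3-p->0}
normal form: no rule applies after step 2

Answer: 2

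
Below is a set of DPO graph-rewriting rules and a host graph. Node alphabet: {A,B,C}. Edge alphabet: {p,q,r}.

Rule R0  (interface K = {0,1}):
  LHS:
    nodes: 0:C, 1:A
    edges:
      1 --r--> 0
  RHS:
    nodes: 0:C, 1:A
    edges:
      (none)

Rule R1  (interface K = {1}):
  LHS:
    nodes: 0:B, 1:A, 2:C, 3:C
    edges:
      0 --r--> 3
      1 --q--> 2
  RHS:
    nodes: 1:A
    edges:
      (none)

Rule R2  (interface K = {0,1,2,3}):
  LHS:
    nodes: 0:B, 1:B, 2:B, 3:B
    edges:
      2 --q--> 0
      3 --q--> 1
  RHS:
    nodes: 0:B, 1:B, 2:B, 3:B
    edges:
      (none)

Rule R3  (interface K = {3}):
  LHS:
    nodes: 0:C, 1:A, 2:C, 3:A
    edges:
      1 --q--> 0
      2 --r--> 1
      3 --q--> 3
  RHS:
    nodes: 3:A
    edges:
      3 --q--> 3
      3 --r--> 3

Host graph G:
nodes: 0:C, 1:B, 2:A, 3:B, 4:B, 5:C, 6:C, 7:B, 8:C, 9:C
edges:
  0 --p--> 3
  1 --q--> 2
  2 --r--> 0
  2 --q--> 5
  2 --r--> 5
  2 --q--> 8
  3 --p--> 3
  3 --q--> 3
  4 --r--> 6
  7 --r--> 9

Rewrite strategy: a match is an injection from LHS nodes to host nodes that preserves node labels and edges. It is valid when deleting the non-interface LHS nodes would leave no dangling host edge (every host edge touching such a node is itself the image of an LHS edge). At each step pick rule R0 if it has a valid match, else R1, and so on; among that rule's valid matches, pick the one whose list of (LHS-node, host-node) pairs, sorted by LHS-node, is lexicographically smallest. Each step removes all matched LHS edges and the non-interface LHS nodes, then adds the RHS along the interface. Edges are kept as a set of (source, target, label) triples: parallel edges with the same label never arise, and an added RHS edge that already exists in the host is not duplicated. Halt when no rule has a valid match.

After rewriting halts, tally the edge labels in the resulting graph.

Answer: p:2 q:2

Derivation:
initial: |V|=10 |E|=10  E = 0-p->3 1-q->2 2-r->0 2-q->5 2-r->5 2-q->8 3-p->3 3-q->3 4-r->6 7-r->9
step 1: apply R0 at {0↦0, 1↦2}  → |V|=10 |E|=9  E = 0-p->3 1-q->2 2-q->5 2-r->5 2-q->8 3-p->3 3-q->3 4-r->6 7-r->9
step 2: apply R0 at {0↦5, 1↦2}  → |V|=10 |E|=8  E = 0-p->3 1-q->2 2-q->5 2-q->8 3-p->3 3-q->3 4-r->6 7-r->9
step 3: apply R1 at {0↦4, 1↦2, 2↦5, 3↦6}  → |V|=7 |E|=6  E = 0-p->3 1-q->2 2-q->8 3-p->3 3-q->3 7-r->9
step 4: apply R1 at {0↦7, 1↦2, 2↦8, 3↦9}  → |V|=4 |E|=4  E = 0-p->3 1-q->2 3-p->3 3-q->3
final graph: no rule applies after step 4
NF edges: [(0, 3, 'p'), (1, 2, 'q'), (3, 3, 'p'), (3, 3, 'q')]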